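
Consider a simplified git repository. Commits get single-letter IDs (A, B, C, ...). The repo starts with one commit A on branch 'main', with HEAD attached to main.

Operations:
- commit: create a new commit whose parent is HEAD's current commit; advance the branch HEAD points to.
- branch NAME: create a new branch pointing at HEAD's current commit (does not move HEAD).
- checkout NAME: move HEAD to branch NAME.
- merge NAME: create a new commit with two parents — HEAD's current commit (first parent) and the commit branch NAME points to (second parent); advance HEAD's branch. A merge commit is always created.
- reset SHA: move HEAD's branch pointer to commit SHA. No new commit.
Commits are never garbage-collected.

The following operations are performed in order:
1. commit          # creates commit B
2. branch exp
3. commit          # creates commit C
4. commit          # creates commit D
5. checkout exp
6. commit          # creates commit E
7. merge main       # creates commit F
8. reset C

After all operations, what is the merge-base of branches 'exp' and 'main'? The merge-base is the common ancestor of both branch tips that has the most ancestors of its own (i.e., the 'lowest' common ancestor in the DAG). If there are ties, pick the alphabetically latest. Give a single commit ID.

After op 1 (commit): HEAD=main@B [main=B]
After op 2 (branch): HEAD=main@B [exp=B main=B]
After op 3 (commit): HEAD=main@C [exp=B main=C]
After op 4 (commit): HEAD=main@D [exp=B main=D]
After op 5 (checkout): HEAD=exp@B [exp=B main=D]
After op 6 (commit): HEAD=exp@E [exp=E main=D]
After op 7 (merge): HEAD=exp@F [exp=F main=D]
After op 8 (reset): HEAD=exp@C [exp=C main=D]
ancestors(exp=C): ['A', 'B', 'C']
ancestors(main=D): ['A', 'B', 'C', 'D']
common: ['A', 'B', 'C']

Answer: C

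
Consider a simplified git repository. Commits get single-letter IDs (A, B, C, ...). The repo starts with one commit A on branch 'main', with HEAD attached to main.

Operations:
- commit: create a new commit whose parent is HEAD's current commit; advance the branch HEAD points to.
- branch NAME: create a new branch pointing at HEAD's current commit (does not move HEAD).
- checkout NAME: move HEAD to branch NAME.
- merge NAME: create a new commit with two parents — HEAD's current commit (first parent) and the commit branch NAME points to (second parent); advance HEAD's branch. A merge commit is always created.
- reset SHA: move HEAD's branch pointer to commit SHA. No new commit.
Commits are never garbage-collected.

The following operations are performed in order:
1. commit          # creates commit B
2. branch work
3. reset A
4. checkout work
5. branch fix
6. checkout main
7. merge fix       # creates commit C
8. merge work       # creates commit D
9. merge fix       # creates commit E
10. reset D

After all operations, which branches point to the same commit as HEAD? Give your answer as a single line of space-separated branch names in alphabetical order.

After op 1 (commit): HEAD=main@B [main=B]
After op 2 (branch): HEAD=main@B [main=B work=B]
After op 3 (reset): HEAD=main@A [main=A work=B]
After op 4 (checkout): HEAD=work@B [main=A work=B]
After op 5 (branch): HEAD=work@B [fix=B main=A work=B]
After op 6 (checkout): HEAD=main@A [fix=B main=A work=B]
After op 7 (merge): HEAD=main@C [fix=B main=C work=B]
After op 8 (merge): HEAD=main@D [fix=B main=D work=B]
After op 9 (merge): HEAD=main@E [fix=B main=E work=B]
After op 10 (reset): HEAD=main@D [fix=B main=D work=B]

Answer: main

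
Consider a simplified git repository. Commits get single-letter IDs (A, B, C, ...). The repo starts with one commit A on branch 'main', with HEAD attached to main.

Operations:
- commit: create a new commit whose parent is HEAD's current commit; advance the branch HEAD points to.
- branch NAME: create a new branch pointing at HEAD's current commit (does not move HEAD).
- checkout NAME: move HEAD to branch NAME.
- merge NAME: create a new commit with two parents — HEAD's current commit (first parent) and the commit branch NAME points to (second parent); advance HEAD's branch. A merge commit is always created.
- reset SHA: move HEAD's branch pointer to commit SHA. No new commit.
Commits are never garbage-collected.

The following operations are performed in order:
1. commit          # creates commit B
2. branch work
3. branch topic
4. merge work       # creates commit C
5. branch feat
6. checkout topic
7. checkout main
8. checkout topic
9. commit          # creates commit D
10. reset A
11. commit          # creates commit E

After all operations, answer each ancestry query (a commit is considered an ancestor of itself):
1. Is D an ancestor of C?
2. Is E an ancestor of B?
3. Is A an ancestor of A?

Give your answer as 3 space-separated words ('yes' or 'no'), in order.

Answer: no no yes

Derivation:
After op 1 (commit): HEAD=main@B [main=B]
After op 2 (branch): HEAD=main@B [main=B work=B]
After op 3 (branch): HEAD=main@B [main=B topic=B work=B]
After op 4 (merge): HEAD=main@C [main=C topic=B work=B]
After op 5 (branch): HEAD=main@C [feat=C main=C topic=B work=B]
After op 6 (checkout): HEAD=topic@B [feat=C main=C topic=B work=B]
After op 7 (checkout): HEAD=main@C [feat=C main=C topic=B work=B]
After op 8 (checkout): HEAD=topic@B [feat=C main=C topic=B work=B]
After op 9 (commit): HEAD=topic@D [feat=C main=C topic=D work=B]
After op 10 (reset): HEAD=topic@A [feat=C main=C topic=A work=B]
After op 11 (commit): HEAD=topic@E [feat=C main=C topic=E work=B]
ancestors(C) = {A,B,C}; D in? no
ancestors(B) = {A,B}; E in? no
ancestors(A) = {A}; A in? yes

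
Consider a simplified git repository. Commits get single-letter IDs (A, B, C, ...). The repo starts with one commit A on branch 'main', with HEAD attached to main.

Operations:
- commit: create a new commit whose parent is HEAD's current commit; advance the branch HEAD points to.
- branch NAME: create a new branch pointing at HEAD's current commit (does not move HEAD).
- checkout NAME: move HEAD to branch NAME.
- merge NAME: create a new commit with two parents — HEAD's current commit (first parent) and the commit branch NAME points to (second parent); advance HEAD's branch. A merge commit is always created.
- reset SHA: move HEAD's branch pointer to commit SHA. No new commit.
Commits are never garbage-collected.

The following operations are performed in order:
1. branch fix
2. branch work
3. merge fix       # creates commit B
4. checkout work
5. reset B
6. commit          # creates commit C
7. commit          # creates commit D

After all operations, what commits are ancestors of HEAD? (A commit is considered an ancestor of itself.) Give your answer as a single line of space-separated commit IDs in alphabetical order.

Answer: A B C D

Derivation:
After op 1 (branch): HEAD=main@A [fix=A main=A]
After op 2 (branch): HEAD=main@A [fix=A main=A work=A]
After op 3 (merge): HEAD=main@B [fix=A main=B work=A]
After op 4 (checkout): HEAD=work@A [fix=A main=B work=A]
After op 5 (reset): HEAD=work@B [fix=A main=B work=B]
After op 6 (commit): HEAD=work@C [fix=A main=B work=C]
After op 7 (commit): HEAD=work@D [fix=A main=B work=D]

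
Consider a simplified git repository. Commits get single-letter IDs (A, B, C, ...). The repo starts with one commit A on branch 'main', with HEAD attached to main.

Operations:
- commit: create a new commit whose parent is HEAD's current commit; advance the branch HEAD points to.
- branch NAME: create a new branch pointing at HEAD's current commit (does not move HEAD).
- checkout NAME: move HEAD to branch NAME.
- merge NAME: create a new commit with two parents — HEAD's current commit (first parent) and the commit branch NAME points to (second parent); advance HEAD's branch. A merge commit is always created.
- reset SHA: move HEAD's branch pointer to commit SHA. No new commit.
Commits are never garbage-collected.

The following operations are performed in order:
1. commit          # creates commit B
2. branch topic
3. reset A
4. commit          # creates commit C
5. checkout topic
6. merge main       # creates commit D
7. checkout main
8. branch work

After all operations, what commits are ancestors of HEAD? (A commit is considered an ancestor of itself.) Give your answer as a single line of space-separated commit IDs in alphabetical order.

Answer: A C

Derivation:
After op 1 (commit): HEAD=main@B [main=B]
After op 2 (branch): HEAD=main@B [main=B topic=B]
After op 3 (reset): HEAD=main@A [main=A topic=B]
After op 4 (commit): HEAD=main@C [main=C topic=B]
After op 5 (checkout): HEAD=topic@B [main=C topic=B]
After op 6 (merge): HEAD=topic@D [main=C topic=D]
After op 7 (checkout): HEAD=main@C [main=C topic=D]
After op 8 (branch): HEAD=main@C [main=C topic=D work=C]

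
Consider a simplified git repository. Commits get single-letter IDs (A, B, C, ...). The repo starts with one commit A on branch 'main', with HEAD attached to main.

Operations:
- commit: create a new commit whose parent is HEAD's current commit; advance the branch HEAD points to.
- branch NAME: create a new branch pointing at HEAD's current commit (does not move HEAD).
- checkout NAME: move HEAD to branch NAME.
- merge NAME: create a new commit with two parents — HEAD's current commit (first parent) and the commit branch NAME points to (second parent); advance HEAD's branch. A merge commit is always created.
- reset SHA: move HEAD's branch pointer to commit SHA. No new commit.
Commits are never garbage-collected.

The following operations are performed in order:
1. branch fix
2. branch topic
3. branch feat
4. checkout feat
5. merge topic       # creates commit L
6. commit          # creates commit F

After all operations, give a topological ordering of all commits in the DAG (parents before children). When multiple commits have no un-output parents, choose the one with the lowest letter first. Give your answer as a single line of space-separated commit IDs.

Answer: A L F

Derivation:
After op 1 (branch): HEAD=main@A [fix=A main=A]
After op 2 (branch): HEAD=main@A [fix=A main=A topic=A]
After op 3 (branch): HEAD=main@A [feat=A fix=A main=A topic=A]
After op 4 (checkout): HEAD=feat@A [feat=A fix=A main=A topic=A]
After op 5 (merge): HEAD=feat@L [feat=L fix=A main=A topic=A]
After op 6 (commit): HEAD=feat@F [feat=F fix=A main=A topic=A]
commit A: parents=[]
commit F: parents=['L']
commit L: parents=['A', 'A']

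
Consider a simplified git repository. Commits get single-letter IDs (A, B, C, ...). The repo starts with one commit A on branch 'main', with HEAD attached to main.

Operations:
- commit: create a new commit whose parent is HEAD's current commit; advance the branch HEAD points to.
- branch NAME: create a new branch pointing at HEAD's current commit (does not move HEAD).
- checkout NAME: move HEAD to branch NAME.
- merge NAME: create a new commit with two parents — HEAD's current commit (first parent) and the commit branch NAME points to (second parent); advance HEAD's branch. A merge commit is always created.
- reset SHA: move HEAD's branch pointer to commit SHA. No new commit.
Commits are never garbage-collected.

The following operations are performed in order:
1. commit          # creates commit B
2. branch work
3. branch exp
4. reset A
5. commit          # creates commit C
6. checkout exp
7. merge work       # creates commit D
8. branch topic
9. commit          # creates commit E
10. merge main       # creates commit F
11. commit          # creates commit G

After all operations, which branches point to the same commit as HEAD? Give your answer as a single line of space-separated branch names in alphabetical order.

Answer: exp

Derivation:
After op 1 (commit): HEAD=main@B [main=B]
After op 2 (branch): HEAD=main@B [main=B work=B]
After op 3 (branch): HEAD=main@B [exp=B main=B work=B]
After op 4 (reset): HEAD=main@A [exp=B main=A work=B]
After op 5 (commit): HEAD=main@C [exp=B main=C work=B]
After op 6 (checkout): HEAD=exp@B [exp=B main=C work=B]
After op 7 (merge): HEAD=exp@D [exp=D main=C work=B]
After op 8 (branch): HEAD=exp@D [exp=D main=C topic=D work=B]
After op 9 (commit): HEAD=exp@E [exp=E main=C topic=D work=B]
After op 10 (merge): HEAD=exp@F [exp=F main=C topic=D work=B]
After op 11 (commit): HEAD=exp@G [exp=G main=C topic=D work=B]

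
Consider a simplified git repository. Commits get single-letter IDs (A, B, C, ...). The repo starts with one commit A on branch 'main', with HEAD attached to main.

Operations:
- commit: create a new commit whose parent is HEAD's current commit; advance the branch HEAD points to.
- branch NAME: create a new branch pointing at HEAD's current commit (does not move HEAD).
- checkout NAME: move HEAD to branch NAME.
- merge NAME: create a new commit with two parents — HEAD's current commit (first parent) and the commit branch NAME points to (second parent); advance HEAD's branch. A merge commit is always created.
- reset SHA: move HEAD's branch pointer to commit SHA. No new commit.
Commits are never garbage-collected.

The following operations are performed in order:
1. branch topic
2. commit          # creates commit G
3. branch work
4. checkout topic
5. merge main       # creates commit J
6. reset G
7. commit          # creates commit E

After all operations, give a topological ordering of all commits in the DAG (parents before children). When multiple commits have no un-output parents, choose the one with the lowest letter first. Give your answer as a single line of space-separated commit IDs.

After op 1 (branch): HEAD=main@A [main=A topic=A]
After op 2 (commit): HEAD=main@G [main=G topic=A]
After op 3 (branch): HEAD=main@G [main=G topic=A work=G]
After op 4 (checkout): HEAD=topic@A [main=G topic=A work=G]
After op 5 (merge): HEAD=topic@J [main=G topic=J work=G]
After op 6 (reset): HEAD=topic@G [main=G topic=G work=G]
After op 7 (commit): HEAD=topic@E [main=G topic=E work=G]
commit A: parents=[]
commit E: parents=['G']
commit G: parents=['A']
commit J: parents=['A', 'G']

Answer: A G E J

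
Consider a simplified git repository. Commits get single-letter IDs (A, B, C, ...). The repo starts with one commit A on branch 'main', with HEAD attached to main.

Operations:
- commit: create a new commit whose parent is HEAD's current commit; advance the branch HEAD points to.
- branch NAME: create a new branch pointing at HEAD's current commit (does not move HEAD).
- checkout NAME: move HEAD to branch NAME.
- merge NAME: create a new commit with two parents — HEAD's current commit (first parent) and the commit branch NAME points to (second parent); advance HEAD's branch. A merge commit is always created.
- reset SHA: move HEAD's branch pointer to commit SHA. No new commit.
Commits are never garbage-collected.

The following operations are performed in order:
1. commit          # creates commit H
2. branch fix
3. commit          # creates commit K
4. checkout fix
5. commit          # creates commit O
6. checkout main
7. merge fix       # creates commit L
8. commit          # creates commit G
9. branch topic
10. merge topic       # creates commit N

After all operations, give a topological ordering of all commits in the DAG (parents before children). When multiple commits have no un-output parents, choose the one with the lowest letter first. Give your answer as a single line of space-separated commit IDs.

After op 1 (commit): HEAD=main@H [main=H]
After op 2 (branch): HEAD=main@H [fix=H main=H]
After op 3 (commit): HEAD=main@K [fix=H main=K]
After op 4 (checkout): HEAD=fix@H [fix=H main=K]
After op 5 (commit): HEAD=fix@O [fix=O main=K]
After op 6 (checkout): HEAD=main@K [fix=O main=K]
After op 7 (merge): HEAD=main@L [fix=O main=L]
After op 8 (commit): HEAD=main@G [fix=O main=G]
After op 9 (branch): HEAD=main@G [fix=O main=G topic=G]
After op 10 (merge): HEAD=main@N [fix=O main=N topic=G]
commit A: parents=[]
commit G: parents=['L']
commit H: parents=['A']
commit K: parents=['H']
commit L: parents=['K', 'O']
commit N: parents=['G', 'G']
commit O: parents=['H']

Answer: A H K O L G N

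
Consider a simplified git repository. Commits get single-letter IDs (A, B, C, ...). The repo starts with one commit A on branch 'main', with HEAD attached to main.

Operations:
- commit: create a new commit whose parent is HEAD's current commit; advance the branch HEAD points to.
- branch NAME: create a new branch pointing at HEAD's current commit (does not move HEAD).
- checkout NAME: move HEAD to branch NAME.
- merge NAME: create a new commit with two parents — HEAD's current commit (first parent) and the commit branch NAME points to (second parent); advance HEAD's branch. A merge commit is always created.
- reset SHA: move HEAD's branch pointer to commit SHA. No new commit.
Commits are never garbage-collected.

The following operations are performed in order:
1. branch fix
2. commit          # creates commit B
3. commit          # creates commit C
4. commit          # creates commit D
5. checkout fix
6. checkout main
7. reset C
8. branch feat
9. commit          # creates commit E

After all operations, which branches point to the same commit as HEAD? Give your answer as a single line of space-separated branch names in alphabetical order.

Answer: main

Derivation:
After op 1 (branch): HEAD=main@A [fix=A main=A]
After op 2 (commit): HEAD=main@B [fix=A main=B]
After op 3 (commit): HEAD=main@C [fix=A main=C]
After op 4 (commit): HEAD=main@D [fix=A main=D]
After op 5 (checkout): HEAD=fix@A [fix=A main=D]
After op 6 (checkout): HEAD=main@D [fix=A main=D]
After op 7 (reset): HEAD=main@C [fix=A main=C]
After op 8 (branch): HEAD=main@C [feat=C fix=A main=C]
After op 9 (commit): HEAD=main@E [feat=C fix=A main=E]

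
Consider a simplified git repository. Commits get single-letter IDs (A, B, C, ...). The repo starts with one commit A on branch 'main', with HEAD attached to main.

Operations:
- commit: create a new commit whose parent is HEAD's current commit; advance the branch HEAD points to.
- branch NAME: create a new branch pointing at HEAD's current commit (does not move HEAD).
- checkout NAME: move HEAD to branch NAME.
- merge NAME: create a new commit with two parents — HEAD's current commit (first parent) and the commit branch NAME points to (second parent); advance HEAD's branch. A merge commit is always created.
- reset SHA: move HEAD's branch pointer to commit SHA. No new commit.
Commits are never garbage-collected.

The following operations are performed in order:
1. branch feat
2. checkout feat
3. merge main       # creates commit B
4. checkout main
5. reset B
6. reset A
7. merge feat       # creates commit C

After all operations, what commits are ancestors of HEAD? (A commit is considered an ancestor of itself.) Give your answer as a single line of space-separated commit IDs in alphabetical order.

After op 1 (branch): HEAD=main@A [feat=A main=A]
After op 2 (checkout): HEAD=feat@A [feat=A main=A]
After op 3 (merge): HEAD=feat@B [feat=B main=A]
After op 4 (checkout): HEAD=main@A [feat=B main=A]
After op 5 (reset): HEAD=main@B [feat=B main=B]
After op 6 (reset): HEAD=main@A [feat=B main=A]
After op 7 (merge): HEAD=main@C [feat=B main=C]

Answer: A B C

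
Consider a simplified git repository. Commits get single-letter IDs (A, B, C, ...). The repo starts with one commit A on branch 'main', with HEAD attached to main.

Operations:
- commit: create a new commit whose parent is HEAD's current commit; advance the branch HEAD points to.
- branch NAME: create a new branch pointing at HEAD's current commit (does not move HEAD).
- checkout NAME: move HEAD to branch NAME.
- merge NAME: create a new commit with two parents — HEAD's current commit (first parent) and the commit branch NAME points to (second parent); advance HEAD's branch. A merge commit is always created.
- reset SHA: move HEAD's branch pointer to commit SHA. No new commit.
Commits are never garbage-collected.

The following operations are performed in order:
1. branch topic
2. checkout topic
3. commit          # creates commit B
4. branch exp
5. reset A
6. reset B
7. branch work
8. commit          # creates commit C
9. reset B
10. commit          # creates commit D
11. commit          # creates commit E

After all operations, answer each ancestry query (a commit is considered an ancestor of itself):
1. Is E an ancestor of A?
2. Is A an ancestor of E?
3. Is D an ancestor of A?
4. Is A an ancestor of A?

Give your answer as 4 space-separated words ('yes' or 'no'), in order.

After op 1 (branch): HEAD=main@A [main=A topic=A]
After op 2 (checkout): HEAD=topic@A [main=A topic=A]
After op 3 (commit): HEAD=topic@B [main=A topic=B]
After op 4 (branch): HEAD=topic@B [exp=B main=A topic=B]
After op 5 (reset): HEAD=topic@A [exp=B main=A topic=A]
After op 6 (reset): HEAD=topic@B [exp=B main=A topic=B]
After op 7 (branch): HEAD=topic@B [exp=B main=A topic=B work=B]
After op 8 (commit): HEAD=topic@C [exp=B main=A topic=C work=B]
After op 9 (reset): HEAD=topic@B [exp=B main=A topic=B work=B]
After op 10 (commit): HEAD=topic@D [exp=B main=A topic=D work=B]
After op 11 (commit): HEAD=topic@E [exp=B main=A topic=E work=B]
ancestors(A) = {A}; E in? no
ancestors(E) = {A,B,D,E}; A in? yes
ancestors(A) = {A}; D in? no
ancestors(A) = {A}; A in? yes

Answer: no yes no yes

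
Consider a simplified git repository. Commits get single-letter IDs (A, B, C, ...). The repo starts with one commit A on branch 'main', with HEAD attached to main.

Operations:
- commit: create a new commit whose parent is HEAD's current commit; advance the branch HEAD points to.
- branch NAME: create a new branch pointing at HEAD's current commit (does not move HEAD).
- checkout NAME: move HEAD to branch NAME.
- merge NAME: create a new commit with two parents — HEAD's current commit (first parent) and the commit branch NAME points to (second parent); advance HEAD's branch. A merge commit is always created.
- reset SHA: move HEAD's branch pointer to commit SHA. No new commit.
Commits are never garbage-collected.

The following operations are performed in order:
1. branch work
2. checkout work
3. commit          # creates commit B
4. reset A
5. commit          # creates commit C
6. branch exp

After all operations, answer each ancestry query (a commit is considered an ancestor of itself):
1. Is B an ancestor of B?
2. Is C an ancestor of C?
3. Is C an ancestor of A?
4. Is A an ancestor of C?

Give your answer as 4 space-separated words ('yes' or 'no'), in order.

After op 1 (branch): HEAD=main@A [main=A work=A]
After op 2 (checkout): HEAD=work@A [main=A work=A]
After op 3 (commit): HEAD=work@B [main=A work=B]
After op 4 (reset): HEAD=work@A [main=A work=A]
After op 5 (commit): HEAD=work@C [main=A work=C]
After op 6 (branch): HEAD=work@C [exp=C main=A work=C]
ancestors(B) = {A,B}; B in? yes
ancestors(C) = {A,C}; C in? yes
ancestors(A) = {A}; C in? no
ancestors(C) = {A,C}; A in? yes

Answer: yes yes no yes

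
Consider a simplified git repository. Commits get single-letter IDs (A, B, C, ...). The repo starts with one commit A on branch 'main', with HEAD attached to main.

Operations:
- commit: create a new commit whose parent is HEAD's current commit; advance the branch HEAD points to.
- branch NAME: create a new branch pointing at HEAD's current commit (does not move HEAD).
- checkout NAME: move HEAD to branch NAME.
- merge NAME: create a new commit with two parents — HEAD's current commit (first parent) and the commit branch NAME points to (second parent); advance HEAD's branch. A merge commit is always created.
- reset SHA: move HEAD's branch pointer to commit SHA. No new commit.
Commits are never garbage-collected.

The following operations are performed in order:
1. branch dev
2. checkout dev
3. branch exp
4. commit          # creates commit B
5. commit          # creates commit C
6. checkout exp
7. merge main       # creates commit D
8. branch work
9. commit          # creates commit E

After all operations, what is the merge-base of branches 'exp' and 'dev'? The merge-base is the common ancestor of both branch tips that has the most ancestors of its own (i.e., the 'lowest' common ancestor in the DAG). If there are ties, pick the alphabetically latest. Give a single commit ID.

Answer: A

Derivation:
After op 1 (branch): HEAD=main@A [dev=A main=A]
After op 2 (checkout): HEAD=dev@A [dev=A main=A]
After op 3 (branch): HEAD=dev@A [dev=A exp=A main=A]
After op 4 (commit): HEAD=dev@B [dev=B exp=A main=A]
After op 5 (commit): HEAD=dev@C [dev=C exp=A main=A]
After op 6 (checkout): HEAD=exp@A [dev=C exp=A main=A]
After op 7 (merge): HEAD=exp@D [dev=C exp=D main=A]
After op 8 (branch): HEAD=exp@D [dev=C exp=D main=A work=D]
After op 9 (commit): HEAD=exp@E [dev=C exp=E main=A work=D]
ancestors(exp=E): ['A', 'D', 'E']
ancestors(dev=C): ['A', 'B', 'C']
common: ['A']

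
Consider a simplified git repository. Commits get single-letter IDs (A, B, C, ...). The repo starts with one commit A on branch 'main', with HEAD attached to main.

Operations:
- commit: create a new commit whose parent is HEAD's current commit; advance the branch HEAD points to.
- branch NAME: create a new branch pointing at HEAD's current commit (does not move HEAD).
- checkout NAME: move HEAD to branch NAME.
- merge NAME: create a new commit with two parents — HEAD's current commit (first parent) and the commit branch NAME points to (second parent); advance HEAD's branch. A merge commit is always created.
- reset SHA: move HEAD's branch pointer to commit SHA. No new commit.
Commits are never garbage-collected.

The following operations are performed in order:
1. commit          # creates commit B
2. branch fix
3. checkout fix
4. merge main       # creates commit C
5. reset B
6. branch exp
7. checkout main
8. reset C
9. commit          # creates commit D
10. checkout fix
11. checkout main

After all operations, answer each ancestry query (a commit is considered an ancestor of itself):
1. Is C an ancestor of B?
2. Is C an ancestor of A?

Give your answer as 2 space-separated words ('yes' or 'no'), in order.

After op 1 (commit): HEAD=main@B [main=B]
After op 2 (branch): HEAD=main@B [fix=B main=B]
After op 3 (checkout): HEAD=fix@B [fix=B main=B]
After op 4 (merge): HEAD=fix@C [fix=C main=B]
After op 5 (reset): HEAD=fix@B [fix=B main=B]
After op 6 (branch): HEAD=fix@B [exp=B fix=B main=B]
After op 7 (checkout): HEAD=main@B [exp=B fix=B main=B]
After op 8 (reset): HEAD=main@C [exp=B fix=B main=C]
After op 9 (commit): HEAD=main@D [exp=B fix=B main=D]
After op 10 (checkout): HEAD=fix@B [exp=B fix=B main=D]
After op 11 (checkout): HEAD=main@D [exp=B fix=B main=D]
ancestors(B) = {A,B}; C in? no
ancestors(A) = {A}; C in? no

Answer: no no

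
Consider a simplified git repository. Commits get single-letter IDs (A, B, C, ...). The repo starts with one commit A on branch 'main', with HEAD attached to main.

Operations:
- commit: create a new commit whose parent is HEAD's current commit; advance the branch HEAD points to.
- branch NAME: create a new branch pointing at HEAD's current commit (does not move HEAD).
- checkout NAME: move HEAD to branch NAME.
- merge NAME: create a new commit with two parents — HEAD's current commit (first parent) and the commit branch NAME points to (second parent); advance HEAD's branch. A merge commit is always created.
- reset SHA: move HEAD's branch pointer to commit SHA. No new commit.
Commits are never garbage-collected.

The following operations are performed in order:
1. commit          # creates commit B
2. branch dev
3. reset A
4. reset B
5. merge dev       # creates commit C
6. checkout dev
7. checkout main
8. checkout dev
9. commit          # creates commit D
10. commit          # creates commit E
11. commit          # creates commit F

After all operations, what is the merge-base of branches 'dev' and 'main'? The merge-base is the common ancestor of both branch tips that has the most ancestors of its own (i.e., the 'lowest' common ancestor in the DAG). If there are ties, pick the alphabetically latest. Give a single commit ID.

After op 1 (commit): HEAD=main@B [main=B]
After op 2 (branch): HEAD=main@B [dev=B main=B]
After op 3 (reset): HEAD=main@A [dev=B main=A]
After op 4 (reset): HEAD=main@B [dev=B main=B]
After op 5 (merge): HEAD=main@C [dev=B main=C]
After op 6 (checkout): HEAD=dev@B [dev=B main=C]
After op 7 (checkout): HEAD=main@C [dev=B main=C]
After op 8 (checkout): HEAD=dev@B [dev=B main=C]
After op 9 (commit): HEAD=dev@D [dev=D main=C]
After op 10 (commit): HEAD=dev@E [dev=E main=C]
After op 11 (commit): HEAD=dev@F [dev=F main=C]
ancestors(dev=F): ['A', 'B', 'D', 'E', 'F']
ancestors(main=C): ['A', 'B', 'C']
common: ['A', 'B']

Answer: B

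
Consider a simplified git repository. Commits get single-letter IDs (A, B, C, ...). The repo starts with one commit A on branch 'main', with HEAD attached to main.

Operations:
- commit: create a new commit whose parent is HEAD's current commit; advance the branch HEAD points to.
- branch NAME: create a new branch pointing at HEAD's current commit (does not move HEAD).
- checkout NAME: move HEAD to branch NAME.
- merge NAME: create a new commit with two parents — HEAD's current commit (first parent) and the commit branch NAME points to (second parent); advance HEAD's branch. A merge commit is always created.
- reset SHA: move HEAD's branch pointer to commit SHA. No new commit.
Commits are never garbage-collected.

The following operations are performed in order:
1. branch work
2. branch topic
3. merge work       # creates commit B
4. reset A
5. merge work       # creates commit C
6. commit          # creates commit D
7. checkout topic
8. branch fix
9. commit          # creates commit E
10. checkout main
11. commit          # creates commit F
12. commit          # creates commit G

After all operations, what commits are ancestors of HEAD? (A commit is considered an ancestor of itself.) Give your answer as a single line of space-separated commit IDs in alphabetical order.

After op 1 (branch): HEAD=main@A [main=A work=A]
After op 2 (branch): HEAD=main@A [main=A topic=A work=A]
After op 3 (merge): HEAD=main@B [main=B topic=A work=A]
After op 4 (reset): HEAD=main@A [main=A topic=A work=A]
After op 5 (merge): HEAD=main@C [main=C topic=A work=A]
After op 6 (commit): HEAD=main@D [main=D topic=A work=A]
After op 7 (checkout): HEAD=topic@A [main=D topic=A work=A]
After op 8 (branch): HEAD=topic@A [fix=A main=D topic=A work=A]
After op 9 (commit): HEAD=topic@E [fix=A main=D topic=E work=A]
After op 10 (checkout): HEAD=main@D [fix=A main=D topic=E work=A]
After op 11 (commit): HEAD=main@F [fix=A main=F topic=E work=A]
After op 12 (commit): HEAD=main@G [fix=A main=G topic=E work=A]

Answer: A C D F G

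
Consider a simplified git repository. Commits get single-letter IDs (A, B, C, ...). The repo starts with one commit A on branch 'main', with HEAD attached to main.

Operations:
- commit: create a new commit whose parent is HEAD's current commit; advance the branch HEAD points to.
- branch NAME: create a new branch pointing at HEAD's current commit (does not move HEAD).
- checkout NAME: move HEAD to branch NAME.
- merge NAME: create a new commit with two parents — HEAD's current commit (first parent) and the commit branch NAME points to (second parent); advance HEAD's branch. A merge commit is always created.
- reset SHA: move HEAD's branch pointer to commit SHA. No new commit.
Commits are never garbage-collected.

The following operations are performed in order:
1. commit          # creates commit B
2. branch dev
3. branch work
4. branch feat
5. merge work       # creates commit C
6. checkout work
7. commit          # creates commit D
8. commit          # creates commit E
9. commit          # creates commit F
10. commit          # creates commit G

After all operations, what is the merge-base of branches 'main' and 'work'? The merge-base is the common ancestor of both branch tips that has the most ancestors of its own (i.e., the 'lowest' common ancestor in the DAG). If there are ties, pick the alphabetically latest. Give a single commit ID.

After op 1 (commit): HEAD=main@B [main=B]
After op 2 (branch): HEAD=main@B [dev=B main=B]
After op 3 (branch): HEAD=main@B [dev=B main=B work=B]
After op 4 (branch): HEAD=main@B [dev=B feat=B main=B work=B]
After op 5 (merge): HEAD=main@C [dev=B feat=B main=C work=B]
After op 6 (checkout): HEAD=work@B [dev=B feat=B main=C work=B]
After op 7 (commit): HEAD=work@D [dev=B feat=B main=C work=D]
After op 8 (commit): HEAD=work@E [dev=B feat=B main=C work=E]
After op 9 (commit): HEAD=work@F [dev=B feat=B main=C work=F]
After op 10 (commit): HEAD=work@G [dev=B feat=B main=C work=G]
ancestors(main=C): ['A', 'B', 'C']
ancestors(work=G): ['A', 'B', 'D', 'E', 'F', 'G']
common: ['A', 'B']

Answer: B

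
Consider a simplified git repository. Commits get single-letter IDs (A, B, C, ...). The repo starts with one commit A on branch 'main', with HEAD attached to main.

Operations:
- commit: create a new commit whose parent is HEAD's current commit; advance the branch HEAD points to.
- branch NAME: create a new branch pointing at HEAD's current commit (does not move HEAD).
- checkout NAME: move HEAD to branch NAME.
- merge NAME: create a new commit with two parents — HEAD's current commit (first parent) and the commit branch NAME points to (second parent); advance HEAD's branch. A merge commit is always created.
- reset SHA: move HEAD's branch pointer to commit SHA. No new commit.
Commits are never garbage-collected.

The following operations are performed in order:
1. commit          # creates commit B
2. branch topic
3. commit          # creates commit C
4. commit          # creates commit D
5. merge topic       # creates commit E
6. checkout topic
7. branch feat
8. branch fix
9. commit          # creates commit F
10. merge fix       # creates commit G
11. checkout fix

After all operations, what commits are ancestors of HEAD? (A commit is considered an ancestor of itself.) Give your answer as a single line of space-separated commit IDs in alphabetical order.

Answer: A B

Derivation:
After op 1 (commit): HEAD=main@B [main=B]
After op 2 (branch): HEAD=main@B [main=B topic=B]
After op 3 (commit): HEAD=main@C [main=C topic=B]
After op 4 (commit): HEAD=main@D [main=D topic=B]
After op 5 (merge): HEAD=main@E [main=E topic=B]
After op 6 (checkout): HEAD=topic@B [main=E topic=B]
After op 7 (branch): HEAD=topic@B [feat=B main=E topic=B]
After op 8 (branch): HEAD=topic@B [feat=B fix=B main=E topic=B]
After op 9 (commit): HEAD=topic@F [feat=B fix=B main=E topic=F]
After op 10 (merge): HEAD=topic@G [feat=B fix=B main=E topic=G]
After op 11 (checkout): HEAD=fix@B [feat=B fix=B main=E topic=G]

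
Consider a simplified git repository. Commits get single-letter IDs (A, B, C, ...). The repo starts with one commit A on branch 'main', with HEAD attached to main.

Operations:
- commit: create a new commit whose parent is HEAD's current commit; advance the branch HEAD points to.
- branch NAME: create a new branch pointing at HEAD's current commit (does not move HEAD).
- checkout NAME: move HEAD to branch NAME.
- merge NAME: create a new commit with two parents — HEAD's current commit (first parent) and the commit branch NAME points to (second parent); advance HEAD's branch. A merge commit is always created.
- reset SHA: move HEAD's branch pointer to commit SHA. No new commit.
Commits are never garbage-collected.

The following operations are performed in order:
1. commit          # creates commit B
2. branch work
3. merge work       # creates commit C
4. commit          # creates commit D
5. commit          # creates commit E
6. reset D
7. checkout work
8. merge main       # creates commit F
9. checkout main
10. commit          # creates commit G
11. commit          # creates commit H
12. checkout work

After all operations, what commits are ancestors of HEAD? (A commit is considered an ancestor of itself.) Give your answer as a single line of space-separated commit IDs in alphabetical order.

After op 1 (commit): HEAD=main@B [main=B]
After op 2 (branch): HEAD=main@B [main=B work=B]
After op 3 (merge): HEAD=main@C [main=C work=B]
After op 4 (commit): HEAD=main@D [main=D work=B]
After op 5 (commit): HEAD=main@E [main=E work=B]
After op 6 (reset): HEAD=main@D [main=D work=B]
After op 7 (checkout): HEAD=work@B [main=D work=B]
After op 8 (merge): HEAD=work@F [main=D work=F]
After op 9 (checkout): HEAD=main@D [main=D work=F]
After op 10 (commit): HEAD=main@G [main=G work=F]
After op 11 (commit): HEAD=main@H [main=H work=F]
After op 12 (checkout): HEAD=work@F [main=H work=F]

Answer: A B C D F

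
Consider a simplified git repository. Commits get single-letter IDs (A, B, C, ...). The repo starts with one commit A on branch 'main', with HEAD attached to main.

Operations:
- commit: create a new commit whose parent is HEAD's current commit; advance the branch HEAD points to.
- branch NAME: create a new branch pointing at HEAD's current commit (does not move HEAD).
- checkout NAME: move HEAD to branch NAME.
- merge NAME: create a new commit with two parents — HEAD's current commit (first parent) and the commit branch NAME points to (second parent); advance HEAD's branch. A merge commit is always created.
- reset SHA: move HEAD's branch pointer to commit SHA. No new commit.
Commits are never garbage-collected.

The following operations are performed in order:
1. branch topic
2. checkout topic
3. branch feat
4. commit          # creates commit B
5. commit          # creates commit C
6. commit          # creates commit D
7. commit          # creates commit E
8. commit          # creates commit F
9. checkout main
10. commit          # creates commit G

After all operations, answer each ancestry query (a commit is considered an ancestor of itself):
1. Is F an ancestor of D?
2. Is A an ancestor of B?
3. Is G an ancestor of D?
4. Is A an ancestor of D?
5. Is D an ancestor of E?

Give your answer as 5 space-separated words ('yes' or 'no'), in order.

Answer: no yes no yes yes

Derivation:
After op 1 (branch): HEAD=main@A [main=A topic=A]
After op 2 (checkout): HEAD=topic@A [main=A topic=A]
After op 3 (branch): HEAD=topic@A [feat=A main=A topic=A]
After op 4 (commit): HEAD=topic@B [feat=A main=A topic=B]
After op 5 (commit): HEAD=topic@C [feat=A main=A topic=C]
After op 6 (commit): HEAD=topic@D [feat=A main=A topic=D]
After op 7 (commit): HEAD=topic@E [feat=A main=A topic=E]
After op 8 (commit): HEAD=topic@F [feat=A main=A topic=F]
After op 9 (checkout): HEAD=main@A [feat=A main=A topic=F]
After op 10 (commit): HEAD=main@G [feat=A main=G topic=F]
ancestors(D) = {A,B,C,D}; F in? no
ancestors(B) = {A,B}; A in? yes
ancestors(D) = {A,B,C,D}; G in? no
ancestors(D) = {A,B,C,D}; A in? yes
ancestors(E) = {A,B,C,D,E}; D in? yes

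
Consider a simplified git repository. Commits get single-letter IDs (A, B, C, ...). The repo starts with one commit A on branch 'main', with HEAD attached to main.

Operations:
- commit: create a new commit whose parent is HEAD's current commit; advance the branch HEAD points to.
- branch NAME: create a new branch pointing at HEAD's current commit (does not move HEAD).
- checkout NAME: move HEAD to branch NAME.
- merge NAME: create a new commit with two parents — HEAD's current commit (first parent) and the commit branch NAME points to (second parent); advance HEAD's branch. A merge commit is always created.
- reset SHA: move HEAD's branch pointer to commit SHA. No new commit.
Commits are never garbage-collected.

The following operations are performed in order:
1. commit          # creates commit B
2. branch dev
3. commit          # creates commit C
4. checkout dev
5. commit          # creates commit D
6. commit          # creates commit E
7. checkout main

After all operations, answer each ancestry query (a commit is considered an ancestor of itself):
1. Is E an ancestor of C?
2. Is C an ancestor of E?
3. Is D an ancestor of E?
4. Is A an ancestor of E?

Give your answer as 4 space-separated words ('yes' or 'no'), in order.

Answer: no no yes yes

Derivation:
After op 1 (commit): HEAD=main@B [main=B]
After op 2 (branch): HEAD=main@B [dev=B main=B]
After op 3 (commit): HEAD=main@C [dev=B main=C]
After op 4 (checkout): HEAD=dev@B [dev=B main=C]
After op 5 (commit): HEAD=dev@D [dev=D main=C]
After op 6 (commit): HEAD=dev@E [dev=E main=C]
After op 7 (checkout): HEAD=main@C [dev=E main=C]
ancestors(C) = {A,B,C}; E in? no
ancestors(E) = {A,B,D,E}; C in? no
ancestors(E) = {A,B,D,E}; D in? yes
ancestors(E) = {A,B,D,E}; A in? yes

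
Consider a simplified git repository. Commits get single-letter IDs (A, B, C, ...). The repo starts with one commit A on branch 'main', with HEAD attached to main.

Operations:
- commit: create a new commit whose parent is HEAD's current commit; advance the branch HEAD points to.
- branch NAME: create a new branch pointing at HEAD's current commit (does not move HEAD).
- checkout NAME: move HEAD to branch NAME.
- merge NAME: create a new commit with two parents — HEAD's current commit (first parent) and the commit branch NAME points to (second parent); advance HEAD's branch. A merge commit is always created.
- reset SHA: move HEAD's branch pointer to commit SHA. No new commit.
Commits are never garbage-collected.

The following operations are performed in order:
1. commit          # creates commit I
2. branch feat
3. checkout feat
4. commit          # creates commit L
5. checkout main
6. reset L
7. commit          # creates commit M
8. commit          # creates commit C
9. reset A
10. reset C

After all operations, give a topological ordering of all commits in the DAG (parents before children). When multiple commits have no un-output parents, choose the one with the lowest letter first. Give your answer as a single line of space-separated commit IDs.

Answer: A I L M C

Derivation:
After op 1 (commit): HEAD=main@I [main=I]
After op 2 (branch): HEAD=main@I [feat=I main=I]
After op 3 (checkout): HEAD=feat@I [feat=I main=I]
After op 4 (commit): HEAD=feat@L [feat=L main=I]
After op 5 (checkout): HEAD=main@I [feat=L main=I]
After op 6 (reset): HEAD=main@L [feat=L main=L]
After op 7 (commit): HEAD=main@M [feat=L main=M]
After op 8 (commit): HEAD=main@C [feat=L main=C]
After op 9 (reset): HEAD=main@A [feat=L main=A]
After op 10 (reset): HEAD=main@C [feat=L main=C]
commit A: parents=[]
commit C: parents=['M']
commit I: parents=['A']
commit L: parents=['I']
commit M: parents=['L']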